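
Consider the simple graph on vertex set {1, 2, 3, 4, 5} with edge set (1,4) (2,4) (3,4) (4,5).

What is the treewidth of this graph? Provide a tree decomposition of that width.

Every bag has size at most 2, so the width is 2 − 1 = 1 and tw(G) ≤ 1. Any graph with an edge has treewidth ≥ 1, and G has the edge 4–5. Therefore the treewidth is 1.

Treewidth 1.
One such decomposition:
Bags: B1 = {4, 5}  B2 = {1, 4}  B3 = {3, 4}  B4 = {2, 4}
Tree: B1–B2, B2–B3, B3–B4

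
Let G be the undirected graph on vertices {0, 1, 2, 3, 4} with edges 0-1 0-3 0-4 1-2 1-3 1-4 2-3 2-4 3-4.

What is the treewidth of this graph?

A width-3 tree decomposition is:
Bags: B1 = {0, 1, 3, 4}  B2 = {1, 2, 3, 4}
Tree: B1–B2
Each bag holds 4 vertices, so the decomposition has width 3, which upper-bounds the treewidth. For the lower bound, the 4 vertices {0, 1, 3, 4} are pairwise adjacent, and any tree decomposition puts a clique entirely inside one bag — forcing width ≥ 3. Therefore the treewidth is 3.

3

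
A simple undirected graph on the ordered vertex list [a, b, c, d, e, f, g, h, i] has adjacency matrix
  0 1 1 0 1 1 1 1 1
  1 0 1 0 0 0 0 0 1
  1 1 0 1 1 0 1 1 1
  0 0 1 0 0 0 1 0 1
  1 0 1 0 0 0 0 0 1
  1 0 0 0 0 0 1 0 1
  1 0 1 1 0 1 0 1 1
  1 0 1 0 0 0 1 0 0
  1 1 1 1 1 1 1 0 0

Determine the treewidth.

A width-3 tree decomposition is:
Bags: B1 = {a, c, g, i}  B2 = {a, f, g, i}  B3 = {a, b, c, i}  B4 = {c, d, g, i}  B5 = {a, c, g, h}  B6 = {a, c, e, i}
Tree: B1–B2, B1–B3, B1–B4, B1–B5, B1–B6
Each bag holds 4 vertices, so the decomposition has width 3, which upper-bounds the treewidth. On the other hand G contains the 4-clique {a, c, g, h}. A clique must lie in a single bag of any decomposition, so no decomposition can have width below 3. Combining the bounds, tw(G) = 3.

3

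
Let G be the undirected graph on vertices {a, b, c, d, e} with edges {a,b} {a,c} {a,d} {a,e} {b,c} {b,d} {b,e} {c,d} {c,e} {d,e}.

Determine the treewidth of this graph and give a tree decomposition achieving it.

Treewidth 4.
One optimal decomposition is:
Bags: B1 = {a, b, c, d, e}
Tree: (single bag)

A single bag containing all 5 vertices is trivially a valid decomposition of width 4. Conversely, {a, b, c, d, e} is a clique of size 5, and the vertices of any clique must share a bag in every tree decomposition; so some bag has ≥ 5 vertices and tw(G) ≥ 4. Therefore the treewidth is 4.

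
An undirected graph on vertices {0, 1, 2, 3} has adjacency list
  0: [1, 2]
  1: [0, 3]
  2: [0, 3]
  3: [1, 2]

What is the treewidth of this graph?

A width-2 tree decomposition is:
Bags: B1 = {1, 2, 3}  B2 = {0, 1, 2}
Tree: B1–B2
The largest bag has 3 vertices, giving width 2; this decomposition certifies tw(G) ≤ 2. Since 1–3–2–0–1 is a cycle in G, G is not acyclic. Forests are exactly the graphs of treewidth ≤ 1, so tw(G) ≥ 2. The upper and lower bounds meet at 2, so that is the treewidth.

2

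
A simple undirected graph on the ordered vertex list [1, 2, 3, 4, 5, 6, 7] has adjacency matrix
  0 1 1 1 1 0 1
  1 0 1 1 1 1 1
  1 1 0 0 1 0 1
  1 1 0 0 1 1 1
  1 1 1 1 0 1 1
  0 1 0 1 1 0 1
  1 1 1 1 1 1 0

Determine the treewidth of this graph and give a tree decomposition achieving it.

Every bag has size at most 5, so the width is 5 − 1 = 4 and tw(G) ≤ 4. On the other hand G contains the 5-clique {1, 2, 3, 5, 7}. A clique must lie in a single bag of any decomposition, so no decomposition can have width below 4. Therefore the treewidth is 4.

Treewidth 4.
Bags: B1 = {2, 4, 5, 6, 7}  B2 = {1, 2, 4, 5, 7}  B3 = {1, 2, 3, 5, 7}
Tree: B1–B2, B2–B3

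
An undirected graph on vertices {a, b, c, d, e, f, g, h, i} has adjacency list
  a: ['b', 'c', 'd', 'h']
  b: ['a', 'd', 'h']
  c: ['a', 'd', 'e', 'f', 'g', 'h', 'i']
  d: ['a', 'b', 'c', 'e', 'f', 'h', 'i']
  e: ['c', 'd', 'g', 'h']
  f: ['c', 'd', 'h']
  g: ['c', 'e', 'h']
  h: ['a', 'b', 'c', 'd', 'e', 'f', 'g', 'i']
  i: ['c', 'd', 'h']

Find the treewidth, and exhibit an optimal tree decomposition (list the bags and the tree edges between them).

Each bag holds 4 vertices, so the decomposition has width 3, which upper-bounds the treewidth. Conversely, {c, d, e, h} is a clique of size 4, and the vertices of any clique must share a bag in every tree decomposition; so some bag has ≥ 4 vertices and tw(G) ≥ 3. Therefore the treewidth is 3.

Treewidth 3.
Bags: B1 = {c, d, e, h}  B2 = {c, d, h, i}  B3 = {c, d, f, h}  B4 = {c, e, g, h}  B5 = {a, c, d, h}  B6 = {a, b, d, h}
Tree: B1–B2, B2–B3, B1–B4, B1–B5, B5–B6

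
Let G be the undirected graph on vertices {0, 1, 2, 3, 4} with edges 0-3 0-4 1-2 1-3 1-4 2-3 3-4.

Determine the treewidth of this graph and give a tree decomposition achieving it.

The largest bag has 3 vertices, giving width 2; this decomposition certifies tw(G) ≤ 2. Conversely, {0, 3, 4} is a clique of size 3, and the vertices of any clique must share a bag in every tree decomposition; so some bag has ≥ 3 vertices and tw(G) ≥ 2. Hence tw(G) = 2 exactly.

Treewidth 2.
One such decomposition:
Bags: B1 = {0, 3, 4}  B2 = {1, 3, 4}  B3 = {1, 2, 3}
Tree: B1–B2, B2–B3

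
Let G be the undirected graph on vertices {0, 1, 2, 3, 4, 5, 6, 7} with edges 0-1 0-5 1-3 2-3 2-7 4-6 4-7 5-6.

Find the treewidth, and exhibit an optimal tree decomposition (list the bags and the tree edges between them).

Every bag has size at most 3, so the width is 3 − 1 = 2 and tw(G) ≤ 2. The edges 6–4–7–2–3–1–0–5–6 form a cycle, so G is not a tree and its treewidth is at least 2. Therefore the treewidth is 2.

Treewidth 2.
One optimal decomposition is:
Bags: B1 = {4, 6, 7}  B2 = {2, 6, 7}  B3 = {2, 3, 6}  B4 = {1, 3, 6}  B5 = {0, 1, 6}  B6 = {0, 5, 6}
Tree: B1–B2, B2–B3, B3–B4, B4–B5, B5–B6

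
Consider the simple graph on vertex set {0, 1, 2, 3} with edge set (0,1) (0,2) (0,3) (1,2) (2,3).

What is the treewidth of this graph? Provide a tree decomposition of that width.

Every bag has size at most 3, so the width is 3 − 1 = 2 and tw(G) ≤ 2. Conversely, {0, 1, 2} is a clique of size 3, and the vertices of any clique must share a bag in every tree decomposition; so some bag has ≥ 3 vertices and tw(G) ≥ 2. Therefore the treewidth is 2.

Treewidth 2.
One such decomposition:
Bags: B1 = {0, 2, 3}  B2 = {0, 1, 2}
Tree: B1–B2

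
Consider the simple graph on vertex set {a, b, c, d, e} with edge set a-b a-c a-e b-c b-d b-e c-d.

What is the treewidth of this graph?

2

A width-2 tree decomposition is:
Bags: B1 = {a, b, c}  B2 = {a, b, e}  B3 = {b, c, d}
Tree: B1–B2, B1–B3
The largest bag has 3 vertices, giving width 2; this decomposition certifies tw(G) ≤ 2. Conversely, {a, b, e} is a clique of size 3, and the vertices of any clique must share a bag in every tree decomposition; so some bag has ≥ 3 vertices and tw(G) ≥ 2. Hence tw(G) = 2 exactly.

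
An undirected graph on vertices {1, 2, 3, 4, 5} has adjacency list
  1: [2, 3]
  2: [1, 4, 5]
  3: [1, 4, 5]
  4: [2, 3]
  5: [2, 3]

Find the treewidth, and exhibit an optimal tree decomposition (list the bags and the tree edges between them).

Treewidth 2.
Bags: B1 = {2, 3, 5}  B2 = {1, 2, 3}  B3 = {2, 3, 4}
Tree: B1–B2, B2–B3

The largest bag has 3 vertices, giving width 2; this decomposition certifies tw(G) ≤ 2. Since 2–5–3–1–2 is a cycle in G, G is not acyclic. Forests are exactly the graphs of treewidth ≤ 1, so tw(G) ≥ 2. Therefore the treewidth is 2.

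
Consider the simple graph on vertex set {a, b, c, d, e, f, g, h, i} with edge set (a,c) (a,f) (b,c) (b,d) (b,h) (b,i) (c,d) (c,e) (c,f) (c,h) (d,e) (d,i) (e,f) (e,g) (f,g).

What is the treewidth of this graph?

2

A width-2 tree decomposition is:
Bags: B1 = {b, c, d}  B2 = {c, d, e}  B3 = {c, e, f}  B4 = {b, c, h}  B5 = {e, f, g}  B6 = {b, d, i}  B7 = {a, c, f}
Tree: B1–B2, B2–B3, B1–B4, B3–B5, B1–B6, B3–B7
The largest bag has 3 vertices, giving width 2; this decomposition certifies tw(G) ≤ 2. Conversely, {e, f, g} is a clique of size 3, and the vertices of any clique must share a bag in every tree decomposition; so some bag has ≥ 3 vertices and tw(G) ≥ 2. The upper and lower bounds meet at 2, so that is the treewidth.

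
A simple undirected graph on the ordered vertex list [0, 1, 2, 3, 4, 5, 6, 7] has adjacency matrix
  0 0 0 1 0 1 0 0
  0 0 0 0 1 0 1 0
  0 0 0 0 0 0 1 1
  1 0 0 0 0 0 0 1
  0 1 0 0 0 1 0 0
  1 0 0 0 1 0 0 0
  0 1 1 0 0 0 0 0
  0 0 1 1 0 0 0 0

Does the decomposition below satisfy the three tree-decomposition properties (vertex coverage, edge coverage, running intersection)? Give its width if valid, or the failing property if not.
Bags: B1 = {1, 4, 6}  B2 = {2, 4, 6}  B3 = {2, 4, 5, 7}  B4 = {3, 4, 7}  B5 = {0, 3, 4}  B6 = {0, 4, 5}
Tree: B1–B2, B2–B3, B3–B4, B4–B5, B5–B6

A tree decomposition must satisfy three properties: every vertex lies in some bag; for every edge, both endpoints lie together in some bag; and for every vertex, the bags containing it form a connected subtree. Here bags containing vertex 5 are not connected in the tree, so the decomposition is invalid.

No — bags containing vertex 5 are not connected in the tree.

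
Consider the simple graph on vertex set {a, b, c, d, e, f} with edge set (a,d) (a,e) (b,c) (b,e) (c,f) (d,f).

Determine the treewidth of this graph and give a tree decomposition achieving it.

Treewidth 2.
One optimal decomposition is:
Bags: B1 = {a, b, e}  B2 = {a, b, d}  B3 = {b, d, f}  B4 = {b, c, f}
Tree: B1–B2, B2–B3, B3–B4

Every bag has size at most 3, so the width is 3 − 1 = 2 and tw(G) ≤ 2. Since b–e–a–d–f–c–b is a cycle in G, G is not acyclic. Forests are exactly the graphs of treewidth ≤ 1, so tw(G) ≥ 2. Therefore the treewidth is 2.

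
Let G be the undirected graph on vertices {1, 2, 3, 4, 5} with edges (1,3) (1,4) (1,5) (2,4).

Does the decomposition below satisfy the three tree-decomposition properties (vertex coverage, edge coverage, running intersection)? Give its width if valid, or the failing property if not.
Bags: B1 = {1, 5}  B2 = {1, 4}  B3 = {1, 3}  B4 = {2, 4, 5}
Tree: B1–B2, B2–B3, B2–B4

No — bags containing vertex 5 are not connected in the tree.

A tree decomposition must satisfy three properties: every vertex lies in some bag; for every edge, both endpoints lie together in some bag; and for every vertex, the bags containing it form a connected subtree. Here bags containing vertex 5 are not connected in the tree, so the decomposition is invalid.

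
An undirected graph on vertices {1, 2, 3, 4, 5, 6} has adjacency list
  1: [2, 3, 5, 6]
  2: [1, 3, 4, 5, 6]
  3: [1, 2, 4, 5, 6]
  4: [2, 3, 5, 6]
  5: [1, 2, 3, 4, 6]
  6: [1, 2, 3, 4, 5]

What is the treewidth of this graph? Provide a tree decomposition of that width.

Treewidth 4.
One optimal decomposition is:
Bags: B1 = {2, 3, 4, 5, 6}  B2 = {1, 2, 3, 5, 6}
Tree: B1–B2

Each bag holds 5 vertices, so the decomposition has width 4, which upper-bounds the treewidth. On the other hand G contains the 5-clique {1, 2, 3, 5, 6}. A clique must lie in a single bag of any decomposition, so no decomposition can have width below 4. The upper and lower bounds meet at 4, so that is the treewidth.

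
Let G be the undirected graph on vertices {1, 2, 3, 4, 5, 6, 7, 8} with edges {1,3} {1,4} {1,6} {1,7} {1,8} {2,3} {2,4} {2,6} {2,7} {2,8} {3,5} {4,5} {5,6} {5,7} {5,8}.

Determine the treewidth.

A width-3 tree decomposition is:
Bags: B1 = {1, 2, 5, 7}  B2 = {1, 2, 5, 8}  B3 = {1, 2, 5, 6}  B4 = {1, 2, 4, 5}  B5 = {1, 2, 3, 5}
Tree: B1–B2, B2–B3, B3–B4, B4–B5
Every bag has size at most 4, so the width is 4 − 1 = 3 and tw(G) ≤ 3. For the lower bound: the 4 vertex sets {1,7}, {2,8}, {5}, {6} are disjoint, each induces a connected subgraph, and every pair is joined by at least one edge of G. Contracting each set to a single vertex therefore yields K_{4} as a minor, and since treewidth is minor-monotone, tw(G) ≥ tw(K_{4}) = 3. Hence tw(G) = 3 exactly.

3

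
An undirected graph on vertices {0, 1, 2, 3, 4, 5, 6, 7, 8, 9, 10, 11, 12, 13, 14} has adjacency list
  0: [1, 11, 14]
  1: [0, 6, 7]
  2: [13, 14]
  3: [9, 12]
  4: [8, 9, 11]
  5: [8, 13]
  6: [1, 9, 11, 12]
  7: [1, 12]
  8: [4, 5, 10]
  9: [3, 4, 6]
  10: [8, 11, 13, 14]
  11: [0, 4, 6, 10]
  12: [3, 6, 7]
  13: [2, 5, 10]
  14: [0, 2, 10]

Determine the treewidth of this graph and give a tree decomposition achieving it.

Each bag holds 4 vertices, so the decomposition has width 3, which upper-bounds the treewidth. For the lower bound: the 4 vertex sets {2,5,13}, {8}, {10}, {0,4,11,14} are disjoint, each induces a connected subgraph, and every pair is joined by at least one edge of G. Contracting each set to a single vertex therefore yields K_{4} as a minor, and since treewidth is minor-monotone, tw(G) ≥ tw(K_{4}) = 3. The upper and lower bounds meet at 3, so that is the treewidth.

Treewidth 3.
Bags: B1 = {2, 5, 8, 13}  B2 = {2, 8, 10, 13}  B3 = {2, 8, 10, 14}  B4 = {4, 8, 10, 14}  B5 = {4, 10, 11, 14}  B6 = {0, 4, 11, 14}  B7 = {0, 4, 9, 11}  B8 = {0, 6, 9, 11}  B9 = {0, 1, 6, 9}  B10 = {1, 3, 6, 9}  B11 = {1, 3, 6, 12}  B12 = {1, 3, 7, 12}
Tree: B1–B2, B2–B3, B3–B4, B4–B5, B5–B6, B6–B7, B7–B8, B8–B9, B9–B10, B10–B11, B11–B12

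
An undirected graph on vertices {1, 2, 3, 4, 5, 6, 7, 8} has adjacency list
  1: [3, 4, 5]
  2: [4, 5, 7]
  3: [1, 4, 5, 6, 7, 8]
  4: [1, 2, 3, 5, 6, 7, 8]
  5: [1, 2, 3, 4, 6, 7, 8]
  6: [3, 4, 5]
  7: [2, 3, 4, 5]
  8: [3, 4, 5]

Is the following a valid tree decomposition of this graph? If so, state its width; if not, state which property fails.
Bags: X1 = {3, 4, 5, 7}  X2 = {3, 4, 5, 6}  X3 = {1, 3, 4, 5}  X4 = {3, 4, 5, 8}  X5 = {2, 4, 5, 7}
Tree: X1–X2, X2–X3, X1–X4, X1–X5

Vertex coverage: the bags together contain {1, 2, 3, 4, 5, 6, 7, 8}, the full vertex set. Edge coverage: each edge of G has both endpoints in at least one bag. Running intersection: for every vertex, the bags containing it form a connected subtree. All three properties hold, so this is a valid tree decomposition of width max|bag| − 1 = 3, and hence tw(G) ≤ 3.

Yes; width 3.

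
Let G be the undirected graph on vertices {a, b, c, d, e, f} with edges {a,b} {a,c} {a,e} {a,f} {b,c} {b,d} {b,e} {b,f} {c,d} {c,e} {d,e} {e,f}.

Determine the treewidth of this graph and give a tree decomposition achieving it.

Each bag holds 4 vertices, so the decomposition has width 3, which upper-bounds the treewidth. Conversely, {b, c, d, e} is a clique of size 4, and the vertices of any clique must share a bag in every tree decomposition; so some bag has ≥ 4 vertices and tw(G) ≥ 3. Hence tw(G) = 3 exactly.

Treewidth 3.
Bags: B1 = {a, b, c, e}  B2 = {b, c, d, e}  B3 = {a, b, e, f}
Tree: B1–B2, B1–B3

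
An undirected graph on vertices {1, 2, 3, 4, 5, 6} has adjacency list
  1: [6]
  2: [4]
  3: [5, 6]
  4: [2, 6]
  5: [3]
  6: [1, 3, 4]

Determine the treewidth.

1

A width-1 tree decomposition is:
Bags: B1 = {1, 6}  B2 = {4, 6}  B3 = {2, 4}  B4 = {3, 6}  B5 = {3, 5}
Tree: B1–B2, B2–B3, B1–B4, B4–B5
Every bag has size at most 2, so the width is 2 − 1 = 1 and tw(G) ≤ 1. Since G has at least one edge (e.g. 6–1), it is not an edgeless graph, so tw(G) ≥ 1. Combining the bounds, tw(G) = 1.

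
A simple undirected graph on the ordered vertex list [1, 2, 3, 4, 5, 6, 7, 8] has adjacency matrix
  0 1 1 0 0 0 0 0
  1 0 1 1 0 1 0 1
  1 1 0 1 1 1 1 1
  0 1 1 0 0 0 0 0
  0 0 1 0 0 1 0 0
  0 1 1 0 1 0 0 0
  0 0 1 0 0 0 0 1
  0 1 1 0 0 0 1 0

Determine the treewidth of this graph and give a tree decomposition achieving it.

Treewidth 2.
One optimal decomposition is:
Bags: B1 = {2, 3, 8}  B2 = {1, 2, 3}  B3 = {3, 7, 8}  B4 = {2, 3, 4}  B5 = {2, 3, 6}  B6 = {3, 5, 6}
Tree: B1–B2, B1–B3, B1–B4, B1–B5, B5–B6

The largest bag has 3 vertices, giving width 2; this decomposition certifies tw(G) ≤ 2. Conversely, {2, 3, 8} is a clique of size 3, and the vertices of any clique must share a bag in every tree decomposition; so some bag has ≥ 3 vertices and tw(G) ≥ 2. Therefore the treewidth is 2.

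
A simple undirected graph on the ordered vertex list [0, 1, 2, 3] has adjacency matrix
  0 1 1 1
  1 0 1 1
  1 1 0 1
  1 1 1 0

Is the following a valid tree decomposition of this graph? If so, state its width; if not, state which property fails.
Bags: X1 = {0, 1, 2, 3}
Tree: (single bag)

Checking the three conditions: (i) the bags cover all of {0, 1, 2, 3}; (ii) for each edge, some bag contains both endpoints; (iii) the bags containing any fixed vertex form a subtree. All hold, so the decomposition is valid with width 4 − 1 = 3.

Yes; width 3.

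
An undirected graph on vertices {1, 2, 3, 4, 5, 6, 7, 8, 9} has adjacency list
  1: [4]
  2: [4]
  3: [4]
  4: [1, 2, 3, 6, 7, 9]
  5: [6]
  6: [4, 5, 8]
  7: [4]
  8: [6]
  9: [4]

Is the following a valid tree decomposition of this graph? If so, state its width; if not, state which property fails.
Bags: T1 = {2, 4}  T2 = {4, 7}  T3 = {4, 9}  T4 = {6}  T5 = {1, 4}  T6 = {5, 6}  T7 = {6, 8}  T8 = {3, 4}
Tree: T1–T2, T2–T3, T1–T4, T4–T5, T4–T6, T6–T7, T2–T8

A tree decomposition must satisfy three properties: every vertex lies in some bag; for every edge, both endpoints lie together in some bag; and for every vertex, the bags containing it form a connected subtree. Here edge (4,6) lies in no bag, so the decomposition is invalid.

No — edge (4,6) lies in no bag.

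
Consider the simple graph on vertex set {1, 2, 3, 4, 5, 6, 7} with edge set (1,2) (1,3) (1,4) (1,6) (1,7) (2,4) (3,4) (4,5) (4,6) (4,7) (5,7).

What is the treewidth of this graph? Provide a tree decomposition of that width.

Treewidth 2.
One optimal decomposition is:
Bags: B1 = {1, 3, 4}  B2 = {1, 2, 4}  B3 = {1, 4, 6}  B4 = {1, 4, 7}  B5 = {4, 5, 7}
Tree: B1–B2, B2–B3, B3–B4, B4–B5

Every bag has size at most 3, so the width is 3 − 1 = 2 and tw(G) ≤ 2. Conversely, {1, 2, 4} is a clique of size 3, and the vertices of any clique must share a bag in every tree decomposition; so some bag has ≥ 3 vertices and tw(G) ≥ 2. Combining the bounds, tw(G) = 2.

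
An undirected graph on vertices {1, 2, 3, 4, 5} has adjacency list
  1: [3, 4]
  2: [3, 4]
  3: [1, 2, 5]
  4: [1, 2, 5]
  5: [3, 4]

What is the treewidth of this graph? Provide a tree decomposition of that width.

Treewidth 2.
One optimal decomposition is:
Bags: B1 = {1, 3, 4}  B2 = {3, 4, 5}  B3 = {2, 3, 4}
Tree: B1–B2, B2–B3

Every bag has size at most 3, so the width is 3 − 1 = 2 and tw(G) ≤ 2. For the lower bound, G contains the cycle 3–1–4–5–3, so G is not a forest; only forests have treewidth ≤ 1, hence tw(G) ≥ 2. Combining the bounds, tw(G) = 2.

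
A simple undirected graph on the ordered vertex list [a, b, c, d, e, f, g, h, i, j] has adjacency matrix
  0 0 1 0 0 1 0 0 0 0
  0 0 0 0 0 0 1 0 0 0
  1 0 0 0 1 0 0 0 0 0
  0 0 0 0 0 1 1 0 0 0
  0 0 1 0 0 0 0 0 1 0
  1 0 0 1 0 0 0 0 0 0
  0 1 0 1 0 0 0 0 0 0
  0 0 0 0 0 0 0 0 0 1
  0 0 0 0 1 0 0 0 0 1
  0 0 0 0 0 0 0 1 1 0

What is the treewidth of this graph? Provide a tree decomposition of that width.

The largest bag has 2 vertices, giving width 1; this decomposition certifies tw(G) ≤ 1. G has an edge, so its treewidth is at least 1. Combining the bounds, tw(G) = 1.

Treewidth 1.
One optimal decomposition is:
Bags: B1 = {b, g}  B2 = {d, g}  B3 = {d, f}  B4 = {a, f}  B5 = {a, c}  B6 = {c, e}  B7 = {e, i}  B8 = {i, j}  B9 = {h, j}
Tree: B1–B2, B2–B3, B3–B4, B4–B5, B5–B6, B6–B7, B7–B8, B8–B9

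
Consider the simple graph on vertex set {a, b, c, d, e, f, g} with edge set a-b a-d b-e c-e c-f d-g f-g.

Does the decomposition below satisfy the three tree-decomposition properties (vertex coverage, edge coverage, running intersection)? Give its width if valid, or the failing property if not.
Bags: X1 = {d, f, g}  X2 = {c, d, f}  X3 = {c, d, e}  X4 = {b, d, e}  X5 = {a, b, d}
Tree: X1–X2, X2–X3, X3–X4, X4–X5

Yes; width 2.

Every vertex of G appears in some bag (union = {a, b, c, d, e, f, g}); every edge is covered by a bag; and for each vertex v the set of bags containing v is connected in the bag tree. The decomposition is therefore valid. The largest bag has 3 vertices, so the width is 2.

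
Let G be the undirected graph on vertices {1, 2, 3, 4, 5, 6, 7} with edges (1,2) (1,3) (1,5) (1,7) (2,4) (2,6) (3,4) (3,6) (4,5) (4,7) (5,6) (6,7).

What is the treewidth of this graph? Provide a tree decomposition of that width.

Every bag has size at most 4, so the width is 4 − 1 = 3 and tw(G) ≤ 3. For the lower bound: the 4 vertex sets {6,7}, {3,4}, {1}, {2} are disjoint, each induces a connected subgraph, and every pair is joined by at least one edge of G. Contracting each set to a single vertex therefore yields K_{4} as a minor, and since treewidth is minor-monotone, tw(G) ≥ tw(K_{4}) = 3. Hence tw(G) = 3 exactly.

Treewidth 3.
One optimal decomposition is:
Bags: B1 = {1, 4, 6, 7}  B2 = {1, 3, 4, 6}  B3 = {1, 2, 4, 6}  B4 = {1, 4, 5, 6}
Tree: B1–B2, B2–B3, B3–B4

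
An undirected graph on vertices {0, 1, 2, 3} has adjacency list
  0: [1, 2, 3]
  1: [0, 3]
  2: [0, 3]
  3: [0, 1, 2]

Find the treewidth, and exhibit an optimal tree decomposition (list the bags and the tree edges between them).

Treewidth 2.
One such decomposition:
Bags: B1 = {0, 1, 3}  B2 = {0, 2, 3}
Tree: B1–B2

The largest bag has 3 vertices, giving width 2; this decomposition certifies tw(G) ≤ 2. For the lower bound, the 3 vertices {0, 1, 3} are pairwise adjacent, and any tree decomposition puts a clique entirely inside one bag — forcing width ≥ 2. Therefore the treewidth is 2.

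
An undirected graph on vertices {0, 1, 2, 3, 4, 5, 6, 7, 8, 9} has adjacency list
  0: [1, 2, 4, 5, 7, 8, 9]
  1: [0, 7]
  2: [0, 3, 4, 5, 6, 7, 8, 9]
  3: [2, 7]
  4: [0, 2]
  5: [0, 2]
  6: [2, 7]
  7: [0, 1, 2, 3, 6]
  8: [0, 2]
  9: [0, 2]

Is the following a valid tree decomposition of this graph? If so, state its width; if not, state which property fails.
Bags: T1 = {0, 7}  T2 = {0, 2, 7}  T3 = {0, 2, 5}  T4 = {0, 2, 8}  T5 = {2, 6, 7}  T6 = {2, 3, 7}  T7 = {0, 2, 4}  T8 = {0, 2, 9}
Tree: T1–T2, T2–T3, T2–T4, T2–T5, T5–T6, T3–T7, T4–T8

A tree decomposition must satisfy three properties: every vertex lies in some bag; for every edge, both endpoints lie together in some bag; and for every vertex, the bags containing it form a connected subtree. Here vertex 1 appears in no bag, so the decomposition is invalid.

No — vertex 1 appears in no bag.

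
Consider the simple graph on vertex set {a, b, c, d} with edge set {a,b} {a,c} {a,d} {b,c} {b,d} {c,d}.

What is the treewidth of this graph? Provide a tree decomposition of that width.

With just one bag of size 4, the width is 4 − 1 = 3, so tw(G) ≤ 3. For the lower bound, the 4 vertices {a, b, c, d} are pairwise adjacent, and any tree decomposition puts a clique entirely inside one bag — forcing width ≥ 3. Combining the bounds, tw(G) = 3.

Treewidth 3.
Bags: B1 = {a, b, c, d}
Tree: (single bag)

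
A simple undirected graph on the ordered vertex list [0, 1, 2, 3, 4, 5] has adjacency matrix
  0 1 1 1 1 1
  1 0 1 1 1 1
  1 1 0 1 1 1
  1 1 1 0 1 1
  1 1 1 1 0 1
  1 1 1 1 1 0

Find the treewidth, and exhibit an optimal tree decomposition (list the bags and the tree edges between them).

With just one bag of size 6, the width is 6 − 1 = 5, so tw(G) ≤ 5. For the lower bound, the 6 vertices {0, 1, 2, 3, 4, 5} are pairwise adjacent, and any tree decomposition puts a clique entirely inside one bag — forcing width ≥ 5. Hence tw(G) = 5 exactly.

Treewidth 5.
One optimal decomposition is:
Bags: B1 = {0, 1, 2, 3, 4, 5}
Tree: (single bag)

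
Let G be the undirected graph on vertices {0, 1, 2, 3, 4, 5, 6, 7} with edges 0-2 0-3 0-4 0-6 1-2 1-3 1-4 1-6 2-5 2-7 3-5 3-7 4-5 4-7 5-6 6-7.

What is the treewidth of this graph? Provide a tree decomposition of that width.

Treewidth 4.
One optimal decomposition is:
Bags: B1 = {2, 3, 4, 6, 7}  B2 = {1, 2, 3, 4, 6}  B3 = {2, 3, 4, 5, 6}  B4 = {0, 2, 3, 4, 6}
Tree: B1–B2, B2–B3, B3–B4

Every bag has size at most 5, so the width is 5 − 1 = 4 and tw(G) ≤ 4. For the lower bound: the 5 vertex sets {2,7}, {1,4}, {5,6}, {3}, {0} are disjoint, each induces a connected subgraph, and every pair is joined by at least one edge of G. Contracting each set to a single vertex therefore yields K_{5} as a minor, and since treewidth is minor-monotone, tw(G) ≥ tw(K_{5}) = 4. Therefore the treewidth is 4.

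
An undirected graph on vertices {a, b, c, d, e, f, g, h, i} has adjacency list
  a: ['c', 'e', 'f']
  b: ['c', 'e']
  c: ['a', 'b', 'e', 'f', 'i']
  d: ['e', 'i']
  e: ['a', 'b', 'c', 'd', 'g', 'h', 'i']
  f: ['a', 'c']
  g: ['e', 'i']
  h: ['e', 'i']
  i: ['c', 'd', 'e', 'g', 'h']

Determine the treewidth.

2

A width-2 tree decomposition is:
Bags: B1 = {a, c, e}  B2 = {c, e, i}  B3 = {d, e, i}  B4 = {e, g, i}  B5 = {b, c, e}  B6 = {a, c, f}  B7 = {e, h, i}
Tree: B1–B2, B2–B3, B3–B4, B2–B5, B1–B6, B3–B7
Every bag has size at most 3, so the width is 3 − 1 = 2 and tw(G) ≤ 2. Conversely, {a, c, e} is a clique of size 3, and the vertices of any clique must share a bag in every tree decomposition; so some bag has ≥ 3 vertices and tw(G) ≥ 2. Combining the bounds, tw(G) = 2.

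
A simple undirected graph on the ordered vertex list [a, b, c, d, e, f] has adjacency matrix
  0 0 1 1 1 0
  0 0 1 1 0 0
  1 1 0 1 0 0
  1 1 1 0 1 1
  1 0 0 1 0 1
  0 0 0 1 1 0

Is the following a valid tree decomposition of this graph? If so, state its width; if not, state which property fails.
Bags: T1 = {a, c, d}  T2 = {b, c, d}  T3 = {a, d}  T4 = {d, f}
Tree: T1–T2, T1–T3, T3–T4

No — vertex e appears in no bag.

A tree decomposition must satisfy three properties: every vertex lies in some bag; for every edge, both endpoints lie together in some bag; and for every vertex, the bags containing it form a connected subtree. Here vertex e appears in no bag, so the decomposition is invalid.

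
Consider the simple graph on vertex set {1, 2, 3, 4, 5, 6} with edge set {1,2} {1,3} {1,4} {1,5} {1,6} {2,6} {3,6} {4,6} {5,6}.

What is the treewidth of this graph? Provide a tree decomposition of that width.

Treewidth 2.
One such decomposition:
Bags: B1 = {1, 5, 6}  B2 = {1, 4, 6}  B3 = {1, 2, 6}  B4 = {1, 3, 6}
Tree: B1–B2, B1–B3, B2–B4

Each bag holds 3 vertices, so the decomposition has width 2, which upper-bounds the treewidth. Conversely, {1, 2, 6} is a clique of size 3, and the vertices of any clique must share a bag in every tree decomposition; so some bag has ≥ 3 vertices and tw(G) ≥ 2. Hence tw(G) = 2 exactly.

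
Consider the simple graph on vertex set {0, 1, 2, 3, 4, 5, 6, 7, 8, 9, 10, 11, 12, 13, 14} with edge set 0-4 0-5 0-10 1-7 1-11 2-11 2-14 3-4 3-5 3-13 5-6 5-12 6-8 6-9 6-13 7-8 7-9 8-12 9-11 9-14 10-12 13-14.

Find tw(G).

A width-3 tree decomposition is:
Bags: B1 = {1, 2, 11, 14}  B2 = {1, 9, 11, 14}  B3 = {1, 7, 9, 14}  B4 = {7, 9, 13, 14}  B5 = {6, 7, 9, 13}  B6 = {6, 7, 8, 13}  B7 = {3, 6, 8, 13}  B8 = {3, 5, 6, 8}  B9 = {3, 5, 8, 12}  B10 = {3, 4, 5, 12}  B11 = {0, 4, 5, 12}  B12 = {0, 4, 10, 12}
Tree: B1–B2, B2–B3, B3–B4, B4–B5, B5–B6, B6–B7, B7–B8, B8–B9, B9–B10, B10–B11, B11–B12
Each bag holds 4 vertices, so the decomposition has width 3, which upper-bounds the treewidth. For the lower bound: the 4 vertex sets {1,2,11}, {14}, {9}, {6,7,8,13} are disjoint, each induces a connected subgraph, and every pair is joined by at least one edge of G. Contracting each set to a single vertex therefore yields K_{4} as a minor, and since treewidth is minor-monotone, tw(G) ≥ tw(K_{4}) = 3. The upper and lower bounds meet at 3, so that is the treewidth.

3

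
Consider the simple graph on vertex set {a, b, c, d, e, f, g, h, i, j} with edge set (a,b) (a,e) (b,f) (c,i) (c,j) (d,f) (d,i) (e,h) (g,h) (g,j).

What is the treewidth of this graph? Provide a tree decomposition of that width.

Treewidth 2.
Bags: B1 = {b, d, f}  B2 = {a, b, d}  B3 = {a, d, e}  B4 = {d, e, h}  B5 = {d, g, h}  B6 = {d, g, j}  B7 = {c, d, j}  B8 = {c, d, i}
Tree: B1–B2, B2–B3, B3–B4, B4–B5, B5–B6, B6–B7, B7–B8

Every bag has size at most 3, so the width is 3 − 1 = 2 and tw(G) ≤ 2. The edges d–f–b–a–e–h–g–j–c–i–d form a cycle, so G is not a tree and its treewidth is at least 2. Combining the bounds, tw(G) = 2.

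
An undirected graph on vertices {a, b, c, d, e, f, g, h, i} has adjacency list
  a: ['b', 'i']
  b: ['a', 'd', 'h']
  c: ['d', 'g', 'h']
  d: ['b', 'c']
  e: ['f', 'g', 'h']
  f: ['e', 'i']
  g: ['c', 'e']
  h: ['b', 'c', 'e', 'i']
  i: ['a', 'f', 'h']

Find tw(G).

3

A width-3 tree decomposition is:
Bags: B1 = {b, c, d, g}  B2 = {b, c, g, h}  B3 = {b, e, g, h}  B4 = {a, b, e, h}  B5 = {a, e, h, i}  B6 = {a, e, f, i}
Tree: B1–B2, B2–B3, B3–B4, B4–B5, B5–B6
Each bag holds 4 vertices, so the decomposition has width 3, which upper-bounds the treewidth. For the lower bound: the 4 vertex sets {c,d,g}, {b}, {h}, {a,e,f,i} are disjoint, each induces a connected subgraph, and every pair is joined by at least one edge of G. Contracting each set to a single vertex therefore yields K_{4} as a minor, and since treewidth is minor-monotone, tw(G) ≥ tw(K_{4}) = 3. Hence tw(G) = 3 exactly.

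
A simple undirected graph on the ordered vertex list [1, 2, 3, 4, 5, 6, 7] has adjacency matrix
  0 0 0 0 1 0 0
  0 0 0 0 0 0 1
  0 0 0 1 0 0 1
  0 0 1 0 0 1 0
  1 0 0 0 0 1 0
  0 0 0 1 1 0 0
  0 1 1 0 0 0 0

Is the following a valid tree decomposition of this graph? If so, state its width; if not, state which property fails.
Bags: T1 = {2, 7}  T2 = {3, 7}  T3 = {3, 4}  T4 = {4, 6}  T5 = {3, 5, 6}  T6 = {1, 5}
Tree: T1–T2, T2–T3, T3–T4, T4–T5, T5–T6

No — bags containing vertex 3 are not connected in the tree.

A tree decomposition must satisfy three properties: every vertex lies in some bag; for every edge, both endpoints lie together in some bag; and for every vertex, the bags containing it form a connected subtree. Here bags containing vertex 3 are not connected in the tree, so the decomposition is invalid.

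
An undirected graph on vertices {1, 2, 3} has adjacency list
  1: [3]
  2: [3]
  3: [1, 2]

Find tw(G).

A width-1 tree decomposition is:
Bags: B1 = {1, 3}  B2 = {2, 3}
Tree: B1–B2
Each bag holds 2 vertices, so the decomposition has width 1, which upper-bounds the treewidth. Since G has at least one edge (e.g. 1–3), it is not an edgeless graph, so tw(G) ≥ 1. The upper and lower bounds meet at 1, so that is the treewidth.

1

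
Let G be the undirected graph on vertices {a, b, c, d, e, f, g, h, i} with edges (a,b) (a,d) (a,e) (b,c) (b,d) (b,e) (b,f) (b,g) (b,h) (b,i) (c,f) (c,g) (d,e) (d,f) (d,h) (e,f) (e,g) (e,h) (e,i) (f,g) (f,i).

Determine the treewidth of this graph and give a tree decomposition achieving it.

The largest bag has 4 vertices, giving width 3; this decomposition certifies tw(G) ≤ 3. Conversely, {b, d, e, h} is a clique of size 4, and the vertices of any clique must share a bag in every tree decomposition; so some bag has ≥ 4 vertices and tw(G) ≥ 3. Therefore the treewidth is 3.

Treewidth 3.
One optimal decomposition is:
Bags: B1 = {b, e, f, g}  B2 = {b, d, e, f}  B3 = {a, b, d, e}  B4 = {b, d, e, h}  B5 = {b, c, f, g}  B6 = {b, e, f, i}
Tree: B1–B2, B2–B3, B2–B4, B1–B5, B1–B6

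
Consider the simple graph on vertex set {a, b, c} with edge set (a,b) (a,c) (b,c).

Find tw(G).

2

A width-2 tree decomposition is:
Bags: B1 = {a, b, c}
Tree: (single bag)
With just one bag of size 3, the width is 3 − 1 = 2, so tw(G) ≤ 2. On the other hand G contains the 3-clique {a, b, c}. A clique must lie in a single bag of any decomposition, so no decomposition can have width below 2. Hence tw(G) = 2 exactly.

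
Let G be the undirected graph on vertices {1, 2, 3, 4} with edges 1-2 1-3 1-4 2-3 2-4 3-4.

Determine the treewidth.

A width-3 tree decomposition is:
Bags: B1 = {1, 2, 3, 4}
Tree: (single bag)
A single bag containing all 4 vertices is trivially a valid decomposition of width 3. Conversely, {1, 2, 3, 4} is a clique of size 4, and the vertices of any clique must share a bag in every tree decomposition; so some bag has ≥ 4 vertices and tw(G) ≥ 3. Combining the bounds, tw(G) = 3.

3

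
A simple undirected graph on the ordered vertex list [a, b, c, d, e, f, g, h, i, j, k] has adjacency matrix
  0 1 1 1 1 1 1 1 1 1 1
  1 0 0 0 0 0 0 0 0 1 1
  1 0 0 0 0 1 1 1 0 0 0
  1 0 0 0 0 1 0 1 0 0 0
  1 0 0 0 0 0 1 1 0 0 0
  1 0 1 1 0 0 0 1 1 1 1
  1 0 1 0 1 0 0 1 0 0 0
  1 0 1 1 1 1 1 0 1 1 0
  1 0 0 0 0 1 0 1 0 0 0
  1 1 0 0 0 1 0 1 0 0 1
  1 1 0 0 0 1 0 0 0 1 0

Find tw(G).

3

A width-3 tree decomposition is:
Bags: B1 = {a, f, h, i}  B2 = {a, c, f, h}  B3 = {a, c, g, h}  B4 = {a, f, h, j}  B5 = {a, f, j, k}  B6 = {a, b, j, k}  B7 = {a, e, g, h}  B8 = {a, d, f, h}
Tree: B1–B2, B2–B3, B2–B4, B4–B5, B5–B6, B3–B7, B2–B8
The largest bag has 4 vertices, giving width 3; this decomposition certifies tw(G) ≤ 3. For the lower bound, the 4 vertices {a, e, g, h} are pairwise adjacent, and any tree decomposition puts a clique entirely inside one bag — forcing width ≥ 3. Therefore the treewidth is 3.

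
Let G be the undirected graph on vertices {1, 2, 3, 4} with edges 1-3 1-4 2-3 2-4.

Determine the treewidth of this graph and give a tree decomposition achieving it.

Each bag holds 3 vertices, so the decomposition has width 2, which upper-bounds the treewidth. Since 3–2–4–1–3 is a cycle in G, G is not acyclic. Forests are exactly the graphs of treewidth ≤ 1, so tw(G) ≥ 2. The upper and lower bounds meet at 2, so that is the treewidth.

Treewidth 2.
One optimal decomposition is:
Bags: B1 = {2, 3, 4}  B2 = {1, 3, 4}
Tree: B1–B2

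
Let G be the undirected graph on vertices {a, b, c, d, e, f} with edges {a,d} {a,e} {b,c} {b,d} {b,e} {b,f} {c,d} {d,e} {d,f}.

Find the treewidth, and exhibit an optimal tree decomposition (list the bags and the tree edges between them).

Treewidth 2.
One optimal decomposition is:
Bags: B1 = {b, c, d}  B2 = {b, d, e}  B3 = {b, d, f}  B4 = {a, d, e}
Tree: B1–B2, B2–B3, B2–B4

Every bag has size at most 3, so the width is 3 − 1 = 2 and tw(G) ≤ 2. On the other hand G contains the 3-clique {a, d, e}. A clique must lie in a single bag of any decomposition, so no decomposition can have width below 2. Therefore the treewidth is 2.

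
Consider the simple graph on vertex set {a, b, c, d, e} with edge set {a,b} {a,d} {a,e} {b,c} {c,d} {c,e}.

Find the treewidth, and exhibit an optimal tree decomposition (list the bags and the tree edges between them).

Treewidth 2.
One such decomposition:
Bags: B1 = {a, b, c}  B2 = {a, c, e}  B3 = {a, c, d}
Tree: B1–B2, B2–B3

Each bag holds 3 vertices, so the decomposition has width 2, which upper-bounds the treewidth. For the lower bound, G contains the cycle b–a–e–c–b, so G is not a forest; only forests have treewidth ≤ 1, hence tw(G) ≥ 2. Therefore the treewidth is 2.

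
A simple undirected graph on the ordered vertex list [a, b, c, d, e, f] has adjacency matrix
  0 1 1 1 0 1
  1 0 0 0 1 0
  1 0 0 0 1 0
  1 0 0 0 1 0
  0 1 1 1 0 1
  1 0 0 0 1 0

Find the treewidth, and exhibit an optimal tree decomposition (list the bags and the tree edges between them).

Each bag holds 3 vertices, so the decomposition has width 2, which upper-bounds the treewidth. Since f–e–c–a–f is a cycle in G, G is not acyclic. Forests are exactly the graphs of treewidth ≤ 1, so tw(G) ≥ 2. Combining the bounds, tw(G) = 2.

Treewidth 2.
One optimal decomposition is:
Bags: B1 = {a, e, f}  B2 = {a, c, e}  B3 = {a, d, e}  B4 = {a, b, e}
Tree: B1–B2, B2–B3, B3–B4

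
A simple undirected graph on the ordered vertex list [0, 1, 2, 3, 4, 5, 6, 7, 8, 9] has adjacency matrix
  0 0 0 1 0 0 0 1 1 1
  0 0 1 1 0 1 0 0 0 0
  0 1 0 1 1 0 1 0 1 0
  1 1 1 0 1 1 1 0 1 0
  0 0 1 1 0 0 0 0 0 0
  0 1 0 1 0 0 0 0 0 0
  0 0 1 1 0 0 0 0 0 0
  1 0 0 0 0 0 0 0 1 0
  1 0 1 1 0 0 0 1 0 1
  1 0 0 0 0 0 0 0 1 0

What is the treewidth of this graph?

2

A width-2 tree decomposition is:
Bags: B1 = {2, 3, 8}  B2 = {1, 2, 3}  B3 = {0, 3, 8}  B4 = {0, 8, 9}  B5 = {2, 3, 4}  B6 = {2, 3, 6}  B7 = {0, 7, 8}  B8 = {1, 3, 5}
Tree: B1–B2, B1–B3, B3–B4, B1–B5, B2–B6, B3–B7, B2–B8
The largest bag has 3 vertices, giving width 2; this decomposition certifies tw(G) ≤ 2. Conversely, {0, 8, 9} is a clique of size 3, and the vertices of any clique must share a bag in every tree decomposition; so some bag has ≥ 3 vertices and tw(G) ≥ 2. Therefore the treewidth is 2.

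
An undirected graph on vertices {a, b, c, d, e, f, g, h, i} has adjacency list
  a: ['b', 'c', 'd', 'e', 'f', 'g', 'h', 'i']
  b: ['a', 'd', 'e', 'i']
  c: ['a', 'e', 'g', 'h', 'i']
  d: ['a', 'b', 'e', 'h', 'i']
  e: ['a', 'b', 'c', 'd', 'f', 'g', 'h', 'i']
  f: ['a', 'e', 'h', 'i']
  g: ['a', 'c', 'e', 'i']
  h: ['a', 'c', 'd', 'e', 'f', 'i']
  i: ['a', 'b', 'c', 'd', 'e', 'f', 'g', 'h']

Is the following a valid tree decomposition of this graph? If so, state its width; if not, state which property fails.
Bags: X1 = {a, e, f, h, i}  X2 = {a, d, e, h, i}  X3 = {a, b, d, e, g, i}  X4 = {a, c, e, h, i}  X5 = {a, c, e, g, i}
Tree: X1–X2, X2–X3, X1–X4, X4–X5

A tree decomposition must satisfy three properties: every vertex lies in some bag; for every edge, both endpoints lie together in some bag; and for every vertex, the bags containing it form a connected subtree. Here bags containing vertex g are not connected in the tree, so the decomposition is invalid.

No — bags containing vertex g are not connected in the tree.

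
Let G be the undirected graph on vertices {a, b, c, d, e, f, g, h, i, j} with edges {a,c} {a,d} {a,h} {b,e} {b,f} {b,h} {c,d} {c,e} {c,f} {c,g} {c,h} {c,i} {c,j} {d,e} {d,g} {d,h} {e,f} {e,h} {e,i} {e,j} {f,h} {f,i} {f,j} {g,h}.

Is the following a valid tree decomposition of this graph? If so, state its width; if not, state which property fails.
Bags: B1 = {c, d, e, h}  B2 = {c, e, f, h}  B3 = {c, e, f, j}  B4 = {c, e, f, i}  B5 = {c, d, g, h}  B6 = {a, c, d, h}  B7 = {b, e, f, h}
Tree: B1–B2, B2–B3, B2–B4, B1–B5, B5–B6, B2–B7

Yes; width 3.

Every vertex of G appears in some bag (union = {a, b, c, d, e, f, g, h, i, j}); every edge is covered by a bag; and for each vertex v the set of bags containing v is connected in the bag tree. The decomposition is therefore valid. The largest bag has 4 vertices, so the width is 3.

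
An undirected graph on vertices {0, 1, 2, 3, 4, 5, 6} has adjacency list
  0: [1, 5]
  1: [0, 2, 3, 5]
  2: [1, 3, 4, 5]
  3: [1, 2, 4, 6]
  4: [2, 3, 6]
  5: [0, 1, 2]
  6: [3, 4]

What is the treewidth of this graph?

2

A width-2 tree decomposition is:
Bags: B1 = {1, 2, 3}  B2 = {2, 3, 4}  B3 = {1, 2, 5}  B4 = {3, 4, 6}  B5 = {0, 1, 5}
Tree: B1–B2, B1–B3, B2–B4, B3–B5
Every bag has size at most 3, so the width is 3 − 1 = 2 and tw(G) ≤ 2. Conversely, {0, 1, 5} is a clique of size 3, and the vertices of any clique must share a bag in every tree decomposition; so some bag has ≥ 3 vertices and tw(G) ≥ 2. Hence tw(G) = 2 exactly.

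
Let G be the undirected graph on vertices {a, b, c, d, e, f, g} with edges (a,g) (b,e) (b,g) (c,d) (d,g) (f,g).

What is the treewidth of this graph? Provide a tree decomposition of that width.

Every bag has size at most 2, so the width is 2 − 1 = 1 and tw(G) ≤ 1. G has an edge, so its treewidth is at least 1. Hence tw(G) = 1 exactly.

Treewidth 1.
Bags: B1 = {b, e}  B2 = {b, g}  B3 = {d, g}  B4 = {c, d}  B5 = {f, g}  B6 = {a, g}
Tree: B1–B2, B2–B3, B3–B4, B2–B5, B5–B6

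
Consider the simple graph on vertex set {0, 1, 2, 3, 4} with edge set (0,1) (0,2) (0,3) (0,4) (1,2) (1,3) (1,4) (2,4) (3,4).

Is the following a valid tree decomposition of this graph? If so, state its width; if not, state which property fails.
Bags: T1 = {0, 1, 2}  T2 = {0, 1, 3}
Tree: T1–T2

No — vertex 4 appears in no bag.

A tree decomposition must satisfy three properties: every vertex lies in some bag; for every edge, both endpoints lie together in some bag; and for every vertex, the bags containing it form a connected subtree. Here vertex 4 appears in no bag, so the decomposition is invalid.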